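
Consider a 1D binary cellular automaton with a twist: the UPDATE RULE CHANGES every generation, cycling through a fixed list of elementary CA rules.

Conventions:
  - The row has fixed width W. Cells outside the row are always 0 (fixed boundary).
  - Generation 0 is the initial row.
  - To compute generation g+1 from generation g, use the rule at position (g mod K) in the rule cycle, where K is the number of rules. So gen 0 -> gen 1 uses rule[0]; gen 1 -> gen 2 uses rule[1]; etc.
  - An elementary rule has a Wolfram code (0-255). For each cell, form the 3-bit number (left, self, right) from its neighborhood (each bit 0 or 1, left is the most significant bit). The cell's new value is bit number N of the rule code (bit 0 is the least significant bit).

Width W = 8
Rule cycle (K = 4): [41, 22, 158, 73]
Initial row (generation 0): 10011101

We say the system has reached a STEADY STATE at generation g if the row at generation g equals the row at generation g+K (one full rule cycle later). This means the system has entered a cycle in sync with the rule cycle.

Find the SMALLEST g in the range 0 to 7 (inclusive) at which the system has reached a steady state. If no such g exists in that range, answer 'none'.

Answer: 3

Derivation:
Gen 0: 10011101
Gen 1 (rule 41): 00010010
Gen 2 (rule 22): 00111111
Gen 3 (rule 158): 01111110
Gen 4 (rule 73): 01000010
Gen 5 (rule 41): 00011000
Gen 6 (rule 22): 00100100
Gen 7 (rule 158): 01111110
Gen 8 (rule 73): 01000010
Gen 9 (rule 41): 00011000
Gen 10 (rule 22): 00100100
Gen 11 (rule 158): 01111110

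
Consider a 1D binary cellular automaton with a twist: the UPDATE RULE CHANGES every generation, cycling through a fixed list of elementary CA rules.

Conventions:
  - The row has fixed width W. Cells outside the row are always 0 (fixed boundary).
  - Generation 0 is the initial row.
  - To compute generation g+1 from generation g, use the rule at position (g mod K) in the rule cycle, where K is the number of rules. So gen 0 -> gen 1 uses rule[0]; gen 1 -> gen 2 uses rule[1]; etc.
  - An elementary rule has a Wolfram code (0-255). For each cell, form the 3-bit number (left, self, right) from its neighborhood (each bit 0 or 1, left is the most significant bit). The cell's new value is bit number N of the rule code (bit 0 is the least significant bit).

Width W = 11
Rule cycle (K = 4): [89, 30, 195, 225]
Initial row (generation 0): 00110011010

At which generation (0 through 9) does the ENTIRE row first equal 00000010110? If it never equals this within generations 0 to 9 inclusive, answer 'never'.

Answer: 7

Derivation:
Gen 0: 00110011010
Gen 1 (rule 89): 10111011001
Gen 2 (rule 30): 10100010111
Gen 3 (rule 195): 00001100011
Gen 4 (rule 225): 11100101001
Gen 5 (rule 89): 10110000100
Gen 6 (rule 30): 10101001110
Gen 7 (rule 195): 00000010110
Gen 8 (rule 225): 11111001010
Gen 9 (rule 89): 10001100001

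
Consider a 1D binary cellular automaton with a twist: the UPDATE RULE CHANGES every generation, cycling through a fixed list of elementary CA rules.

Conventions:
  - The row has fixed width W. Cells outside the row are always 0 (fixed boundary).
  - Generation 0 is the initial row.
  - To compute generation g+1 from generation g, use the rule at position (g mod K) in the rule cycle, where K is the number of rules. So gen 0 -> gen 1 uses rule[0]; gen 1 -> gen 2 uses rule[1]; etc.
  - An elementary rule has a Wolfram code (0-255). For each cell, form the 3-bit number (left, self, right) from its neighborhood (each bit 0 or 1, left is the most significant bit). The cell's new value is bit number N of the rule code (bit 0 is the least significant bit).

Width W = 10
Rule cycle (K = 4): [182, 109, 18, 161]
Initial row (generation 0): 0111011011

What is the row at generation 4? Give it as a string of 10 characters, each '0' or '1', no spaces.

Answer: 1111000011

Derivation:
Gen 0: 0111011011
Gen 1 (rule 182): 1010100100
Gen 2 (rule 109): 1111100101
Gen 3 (rule 18): 0000011000
Gen 4 (rule 161): 1111000011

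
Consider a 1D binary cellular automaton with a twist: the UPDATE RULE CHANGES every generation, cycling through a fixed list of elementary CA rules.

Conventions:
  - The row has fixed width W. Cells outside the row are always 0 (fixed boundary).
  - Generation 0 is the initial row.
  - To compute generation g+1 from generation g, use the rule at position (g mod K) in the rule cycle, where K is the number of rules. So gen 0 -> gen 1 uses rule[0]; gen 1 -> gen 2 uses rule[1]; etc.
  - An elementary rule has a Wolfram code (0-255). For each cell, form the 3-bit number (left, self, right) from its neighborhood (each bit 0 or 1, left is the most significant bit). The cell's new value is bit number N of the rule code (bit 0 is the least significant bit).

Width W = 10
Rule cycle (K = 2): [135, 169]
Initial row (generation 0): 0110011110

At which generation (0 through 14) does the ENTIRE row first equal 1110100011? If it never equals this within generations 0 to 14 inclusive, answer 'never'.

Gen 0: 0110011110
Gen 1 (rule 135): 1000101100
Gen 2 (rule 169): 0010011001
Gen 3 (rule 135): 1110100011
Gen 4 (rule 169): 1101001010
Gen 5 (rule 135): 0001011010
Gen 6 (rule 169): 1100110100
Gen 7 (rule 135): 0001000101
Gen 8 (rule 169): 1100010010
Gen 9 (rule 135): 0001110110
Gen 10 (rule 169): 1101101100
Gen 11 (rule 135): 0000000001
Gen 12 (rule 169): 1111111100
Gen 13 (rule 135): 0111111001
Gen 14 (rule 169): 0111110000

Answer: 3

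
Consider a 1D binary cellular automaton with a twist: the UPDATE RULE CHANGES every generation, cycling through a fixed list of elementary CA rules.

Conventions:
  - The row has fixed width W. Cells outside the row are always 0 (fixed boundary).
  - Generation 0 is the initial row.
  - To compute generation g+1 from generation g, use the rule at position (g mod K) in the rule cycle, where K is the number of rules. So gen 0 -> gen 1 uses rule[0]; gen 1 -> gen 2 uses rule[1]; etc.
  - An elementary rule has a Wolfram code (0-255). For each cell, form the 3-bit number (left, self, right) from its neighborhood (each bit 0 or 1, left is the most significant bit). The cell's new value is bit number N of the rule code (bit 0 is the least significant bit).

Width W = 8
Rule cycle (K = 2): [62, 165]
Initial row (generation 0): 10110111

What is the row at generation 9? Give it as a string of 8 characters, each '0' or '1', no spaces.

Answer: 10011110

Derivation:
Gen 0: 10110111
Gen 1 (rule 62): 11101100
Gen 2 (rule 165): 01010001
Gen 3 (rule 62): 11111011
Gen 4 (rule 165): 01110100
Gen 5 (rule 62): 11001110
Gen 6 (rule 165): 00000100
Gen 7 (rule 62): 00001110
Gen 8 (rule 165): 11100100
Gen 9 (rule 62): 10011110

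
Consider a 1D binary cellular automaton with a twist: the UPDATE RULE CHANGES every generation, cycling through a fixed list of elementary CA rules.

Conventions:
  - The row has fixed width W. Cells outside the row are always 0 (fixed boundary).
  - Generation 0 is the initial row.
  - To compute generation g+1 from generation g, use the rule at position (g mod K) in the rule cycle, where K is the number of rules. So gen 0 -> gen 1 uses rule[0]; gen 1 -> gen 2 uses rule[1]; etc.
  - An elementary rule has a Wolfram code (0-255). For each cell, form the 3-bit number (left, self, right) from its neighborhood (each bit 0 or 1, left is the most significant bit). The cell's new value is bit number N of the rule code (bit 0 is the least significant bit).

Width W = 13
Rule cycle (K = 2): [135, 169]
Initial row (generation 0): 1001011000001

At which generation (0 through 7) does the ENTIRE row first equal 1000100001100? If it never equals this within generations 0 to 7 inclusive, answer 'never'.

Gen 0: 1001011000001
Gen 1 (rule 135): 1011000011111
Gen 2 (rule 169): 0110011011110
Gen 3 (rule 135): 1000100001100
Gen 4 (rule 169): 0010001101001
Gen 5 (rule 135): 1110110001011
Gen 6 (rule 169): 1101100100110
Gen 7 (rule 135): 0000001101000

Answer: 3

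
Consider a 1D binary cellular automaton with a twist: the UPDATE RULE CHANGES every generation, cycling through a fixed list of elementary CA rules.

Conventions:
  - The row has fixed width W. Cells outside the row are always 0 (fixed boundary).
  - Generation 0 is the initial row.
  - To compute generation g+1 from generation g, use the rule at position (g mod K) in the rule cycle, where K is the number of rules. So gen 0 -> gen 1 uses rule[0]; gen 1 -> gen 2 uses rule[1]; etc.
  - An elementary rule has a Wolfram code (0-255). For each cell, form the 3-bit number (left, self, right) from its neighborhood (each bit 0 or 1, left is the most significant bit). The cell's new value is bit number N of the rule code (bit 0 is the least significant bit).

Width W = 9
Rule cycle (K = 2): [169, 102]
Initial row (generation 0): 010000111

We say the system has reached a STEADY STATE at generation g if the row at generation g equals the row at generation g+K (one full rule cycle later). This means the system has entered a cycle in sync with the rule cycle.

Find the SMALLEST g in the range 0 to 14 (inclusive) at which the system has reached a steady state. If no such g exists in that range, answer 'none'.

Gen 0: 010000111
Gen 1 (rule 169): 000110110
Gen 2 (rule 102): 001011010
Gen 3 (rule 169): 100110100
Gen 4 (rule 102): 101011100
Gen 5 (rule 169): 010111001
Gen 6 (rule 102): 111001011
Gen 7 (rule 169): 110000110
Gen 8 (rule 102): 010001010
Gen 9 (rule 169): 000100100
Gen 10 (rule 102): 001101100
Gen 11 (rule 169): 101011001
Gen 12 (rule 102): 111101011
Gen 13 (rule 169): 111010110
Gen 14 (rule 102): 001111010
Gen 15 (rule 169): 101110100
Gen 16 (rule 102): 110011100

Answer: none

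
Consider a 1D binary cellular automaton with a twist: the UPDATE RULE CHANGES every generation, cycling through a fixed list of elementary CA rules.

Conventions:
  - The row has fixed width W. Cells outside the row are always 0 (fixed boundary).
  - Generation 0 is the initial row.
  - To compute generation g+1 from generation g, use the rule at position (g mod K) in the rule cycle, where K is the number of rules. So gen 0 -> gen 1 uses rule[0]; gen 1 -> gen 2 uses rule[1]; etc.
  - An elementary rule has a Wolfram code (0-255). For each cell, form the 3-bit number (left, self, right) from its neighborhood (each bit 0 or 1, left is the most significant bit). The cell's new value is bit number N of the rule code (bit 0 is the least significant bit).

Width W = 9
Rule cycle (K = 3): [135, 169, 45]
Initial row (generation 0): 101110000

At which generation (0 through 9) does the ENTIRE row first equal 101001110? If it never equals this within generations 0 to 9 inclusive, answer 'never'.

Answer: never

Derivation:
Gen 0: 101110000
Gen 1 (rule 135): 100100111
Gen 2 (rule 169): 000000110
Gen 3 (rule 45): 111110100
Gen 4 (rule 135): 011100101
Gen 5 (rule 169): 011000010
Gen 6 (rule 45): 010011010
Gen 7 (rule 135): 110100010
Gen 8 (rule 169): 101001000
Gen 9 (rule 45): 111001011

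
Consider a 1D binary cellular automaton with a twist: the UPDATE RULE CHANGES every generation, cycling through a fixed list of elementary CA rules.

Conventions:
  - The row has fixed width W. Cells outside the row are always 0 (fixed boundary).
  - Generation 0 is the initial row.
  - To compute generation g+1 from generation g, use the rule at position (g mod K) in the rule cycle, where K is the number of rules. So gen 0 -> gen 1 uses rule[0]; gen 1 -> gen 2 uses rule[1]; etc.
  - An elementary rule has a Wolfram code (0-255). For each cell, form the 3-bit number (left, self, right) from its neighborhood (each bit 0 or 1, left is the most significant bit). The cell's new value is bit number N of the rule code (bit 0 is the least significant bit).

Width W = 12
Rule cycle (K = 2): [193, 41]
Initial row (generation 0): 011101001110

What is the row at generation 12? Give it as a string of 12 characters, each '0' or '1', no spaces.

Gen 0: 011101001110
Gen 1 (rule 193): 001100000110
Gen 2 (rule 41): 101001110100
Gen 3 (rule 193): 000000110001
Gen 4 (rule 41): 111110100100
Gen 5 (rule 193): 011110000001
Gen 6 (rule 41): 010000111100
Gen 7 (rule 193): 000110011101
Gen 8 (rule 41): 110100010010
Gen 9 (rule 193): 010001000000
Gen 10 (rule 41): 000100011111
Gen 11 (rule 193): 110001001111
Gen 12 (rule 41): 100100001000

Answer: 100100001000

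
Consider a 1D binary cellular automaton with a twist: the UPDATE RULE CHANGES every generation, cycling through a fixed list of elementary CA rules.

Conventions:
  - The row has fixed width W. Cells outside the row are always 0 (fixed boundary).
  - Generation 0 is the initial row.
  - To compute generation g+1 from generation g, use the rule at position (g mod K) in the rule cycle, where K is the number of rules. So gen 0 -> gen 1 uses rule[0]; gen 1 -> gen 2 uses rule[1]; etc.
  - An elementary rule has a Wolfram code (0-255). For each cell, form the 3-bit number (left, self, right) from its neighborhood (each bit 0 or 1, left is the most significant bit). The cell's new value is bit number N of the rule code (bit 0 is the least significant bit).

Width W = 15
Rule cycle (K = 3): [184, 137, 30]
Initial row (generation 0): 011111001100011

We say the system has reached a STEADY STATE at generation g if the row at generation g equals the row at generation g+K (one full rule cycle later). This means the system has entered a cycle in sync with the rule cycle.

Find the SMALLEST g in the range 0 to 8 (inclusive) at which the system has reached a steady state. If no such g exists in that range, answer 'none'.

Gen 0: 011111001100011
Gen 1 (rule 184): 011110101010010
Gen 2 (rule 137): 011100000000000
Gen 3 (rule 30): 110010000000000
Gen 4 (rule 184): 101001000000000
Gen 5 (rule 137): 000000011111111
Gen 6 (rule 30): 000000110000000
Gen 7 (rule 184): 000000101000000
Gen 8 (rule 137): 111110000011111
Gen 9 (rule 30): 100001000110000
Gen 10 (rule 184): 010000100101000
Gen 11 (rule 137): 000110000000011

Answer: none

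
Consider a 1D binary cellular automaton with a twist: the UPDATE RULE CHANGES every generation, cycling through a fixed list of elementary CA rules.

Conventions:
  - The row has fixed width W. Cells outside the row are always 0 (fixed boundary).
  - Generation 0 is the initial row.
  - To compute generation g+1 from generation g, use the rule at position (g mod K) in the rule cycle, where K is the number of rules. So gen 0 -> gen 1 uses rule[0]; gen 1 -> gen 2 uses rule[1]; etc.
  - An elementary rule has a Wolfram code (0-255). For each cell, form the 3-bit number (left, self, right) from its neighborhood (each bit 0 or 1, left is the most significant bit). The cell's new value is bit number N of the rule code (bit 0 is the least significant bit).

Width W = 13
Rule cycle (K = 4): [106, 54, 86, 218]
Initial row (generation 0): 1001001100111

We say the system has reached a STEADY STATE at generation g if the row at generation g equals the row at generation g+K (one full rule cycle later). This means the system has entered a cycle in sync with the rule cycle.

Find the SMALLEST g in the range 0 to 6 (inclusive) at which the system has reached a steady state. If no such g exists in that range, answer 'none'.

Answer: none

Derivation:
Gen 0: 1001001100111
Gen 1 (rule 106): 0010011101101
Gen 2 (rule 54): 0111100010011
Gen 3 (rule 86): 1000110111101
Gen 4 (rule 218): 0101110111100
Gen 5 (rule 106): 1011011100100
Gen 6 (rule 54): 1100100011110
Gen 7 (rule 86): 0111110100011
Gen 8 (rule 218): 1111110010111
Gen 9 (rule 106): 1000010101101
Gen 10 (rule 54): 1100111110011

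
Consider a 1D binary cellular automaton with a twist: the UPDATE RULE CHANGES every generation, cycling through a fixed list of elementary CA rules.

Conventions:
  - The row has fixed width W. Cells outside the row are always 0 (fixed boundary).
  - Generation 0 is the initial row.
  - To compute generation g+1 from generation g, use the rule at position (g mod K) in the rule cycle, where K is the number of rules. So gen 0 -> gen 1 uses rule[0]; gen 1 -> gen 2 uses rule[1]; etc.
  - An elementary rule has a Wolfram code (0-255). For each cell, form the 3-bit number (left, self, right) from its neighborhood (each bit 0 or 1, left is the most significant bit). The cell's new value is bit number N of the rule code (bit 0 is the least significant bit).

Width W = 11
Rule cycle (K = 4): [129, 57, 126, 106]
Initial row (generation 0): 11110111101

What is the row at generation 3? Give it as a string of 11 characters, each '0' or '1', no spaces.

Answer: 11111111101

Derivation:
Gen 0: 11110111101
Gen 1 (rule 129): 01100011000
Gen 2 (rule 57): 01011010111
Gen 3 (rule 126): 11111111101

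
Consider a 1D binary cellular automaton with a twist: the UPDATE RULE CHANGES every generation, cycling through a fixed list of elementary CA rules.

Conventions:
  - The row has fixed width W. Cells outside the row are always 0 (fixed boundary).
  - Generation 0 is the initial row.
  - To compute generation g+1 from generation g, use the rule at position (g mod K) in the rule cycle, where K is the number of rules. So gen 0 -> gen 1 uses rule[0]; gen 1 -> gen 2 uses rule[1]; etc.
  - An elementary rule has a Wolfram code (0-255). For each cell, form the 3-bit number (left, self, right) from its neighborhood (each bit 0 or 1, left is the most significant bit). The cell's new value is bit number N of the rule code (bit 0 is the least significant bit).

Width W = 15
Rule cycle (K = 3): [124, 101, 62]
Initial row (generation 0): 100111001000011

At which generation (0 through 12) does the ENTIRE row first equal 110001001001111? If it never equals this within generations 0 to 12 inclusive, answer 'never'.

Gen 0: 100111001000011
Gen 1 (rule 124): 110101101100011
Gen 2 (rule 101): 011110110101001
Gen 3 (rule 62): 110001101111111
Gen 4 (rule 124): 111001111000001
Gen 5 (rule 101): 001000001011101
Gen 6 (rule 62): 011100011110011
Gen 7 (rule 124): 010110010011011
Gen 8 (rule 101): 011010010001101
Gen 9 (rule 62): 110111111011011
Gen 10 (rule 124): 111100001111111
Gen 11 (rule 101): 000101100000001
Gen 12 (rule 62): 001111010000011

Answer: never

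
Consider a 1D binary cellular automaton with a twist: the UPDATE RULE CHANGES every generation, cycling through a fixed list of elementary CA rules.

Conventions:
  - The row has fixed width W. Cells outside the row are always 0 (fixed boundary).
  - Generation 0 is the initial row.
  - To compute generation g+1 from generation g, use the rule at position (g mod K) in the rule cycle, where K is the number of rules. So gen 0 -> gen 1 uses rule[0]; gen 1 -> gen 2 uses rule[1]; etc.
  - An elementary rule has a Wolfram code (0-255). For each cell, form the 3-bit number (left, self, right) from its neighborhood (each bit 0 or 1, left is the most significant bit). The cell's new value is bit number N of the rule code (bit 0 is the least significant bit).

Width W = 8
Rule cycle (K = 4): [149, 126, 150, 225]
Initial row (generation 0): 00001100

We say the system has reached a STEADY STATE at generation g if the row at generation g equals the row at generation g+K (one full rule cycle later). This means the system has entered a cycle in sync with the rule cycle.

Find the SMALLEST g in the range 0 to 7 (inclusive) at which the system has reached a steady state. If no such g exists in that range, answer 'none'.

Gen 0: 00001100
Gen 1 (rule 149): 11100011
Gen 2 (rule 126): 10110111
Gen 3 (rule 150): 10000010
Gen 4 (rule 225): 00111000
Gen 5 (rule 149): 10010111
Gen 6 (rule 126): 11111101
Gen 7 (rule 150): 01111001
Gen 8 (rule 225): 00111000
Gen 9 (rule 149): 10010111
Gen 10 (rule 126): 11111101
Gen 11 (rule 150): 01111001

Answer: 4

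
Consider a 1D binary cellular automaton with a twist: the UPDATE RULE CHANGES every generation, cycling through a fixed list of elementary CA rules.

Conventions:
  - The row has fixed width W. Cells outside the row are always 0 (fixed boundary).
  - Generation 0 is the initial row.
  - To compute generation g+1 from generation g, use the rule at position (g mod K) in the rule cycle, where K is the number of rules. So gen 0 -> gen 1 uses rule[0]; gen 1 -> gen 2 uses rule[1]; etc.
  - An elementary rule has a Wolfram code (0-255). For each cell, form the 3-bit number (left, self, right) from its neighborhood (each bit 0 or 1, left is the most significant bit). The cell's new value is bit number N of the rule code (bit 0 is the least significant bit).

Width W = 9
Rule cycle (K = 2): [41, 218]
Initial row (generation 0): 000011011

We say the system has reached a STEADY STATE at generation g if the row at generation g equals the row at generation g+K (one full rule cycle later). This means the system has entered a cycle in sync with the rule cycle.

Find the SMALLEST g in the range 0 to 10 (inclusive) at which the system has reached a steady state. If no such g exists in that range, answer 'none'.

Gen 0: 000011011
Gen 1 (rule 41): 111010110
Gen 2 (rule 218): 111000111
Gen 3 (rule 41): 100010100
Gen 4 (rule 218): 010100010
Gen 5 (rule 41): 001001000
Gen 6 (rule 218): 010110100
Gen 7 (rule 41): 001101001
Gen 8 (rule 218): 011100110
Gen 9 (rule 41): 010000100
Gen 10 (rule 218): 101001010
Gen 11 (rule 41): 010000100
Gen 12 (rule 218): 101001010

Answer: 9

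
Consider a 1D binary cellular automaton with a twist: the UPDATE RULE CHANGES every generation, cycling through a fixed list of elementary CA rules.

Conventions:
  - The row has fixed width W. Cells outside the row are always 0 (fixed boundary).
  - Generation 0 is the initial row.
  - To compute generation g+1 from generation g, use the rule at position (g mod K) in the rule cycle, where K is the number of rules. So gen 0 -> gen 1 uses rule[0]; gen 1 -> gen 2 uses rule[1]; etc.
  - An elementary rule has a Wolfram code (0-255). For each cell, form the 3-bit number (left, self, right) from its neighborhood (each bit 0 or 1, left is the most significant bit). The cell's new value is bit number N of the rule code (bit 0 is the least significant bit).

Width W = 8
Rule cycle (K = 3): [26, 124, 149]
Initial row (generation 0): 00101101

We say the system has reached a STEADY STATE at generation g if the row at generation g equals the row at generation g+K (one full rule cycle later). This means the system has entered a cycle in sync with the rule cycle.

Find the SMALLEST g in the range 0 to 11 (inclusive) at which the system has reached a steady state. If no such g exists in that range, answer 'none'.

Gen 0: 00101101
Gen 1 (rule 26): 01001000
Gen 2 (rule 124): 01101100
Gen 3 (rule 149): 00000011
Gen 4 (rule 26): 00000110
Gen 5 (rule 124): 00000111
Gen 6 (rule 149): 11110010
Gen 7 (rule 26): 10001101
Gen 8 (rule 124): 11001111
Gen 9 (rule 149): 00100110
Gen 10 (rule 26): 01011101
Gen 11 (rule 124): 01110111
Gen 12 (rule 149): 00100010
Gen 13 (rule 26): 01010101
Gen 14 (rule 124): 01111111

Answer: none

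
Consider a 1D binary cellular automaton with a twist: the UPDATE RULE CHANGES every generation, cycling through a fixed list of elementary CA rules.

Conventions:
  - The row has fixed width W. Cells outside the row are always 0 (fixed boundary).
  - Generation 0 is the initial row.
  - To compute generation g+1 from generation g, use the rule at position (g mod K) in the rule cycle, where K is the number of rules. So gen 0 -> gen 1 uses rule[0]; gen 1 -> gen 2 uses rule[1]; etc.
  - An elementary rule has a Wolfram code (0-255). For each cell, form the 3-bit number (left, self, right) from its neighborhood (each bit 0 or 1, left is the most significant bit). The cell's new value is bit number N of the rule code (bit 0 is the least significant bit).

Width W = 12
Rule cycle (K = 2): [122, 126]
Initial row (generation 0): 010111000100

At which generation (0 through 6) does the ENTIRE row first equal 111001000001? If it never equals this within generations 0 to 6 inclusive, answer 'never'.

Answer: never

Derivation:
Gen 0: 010111000100
Gen 1 (rule 122): 101101101010
Gen 2 (rule 126): 111111111111
Gen 3 (rule 122): 100000000001
Gen 4 (rule 126): 110000000011
Gen 5 (rule 122): 111000000111
Gen 6 (rule 126): 101100001101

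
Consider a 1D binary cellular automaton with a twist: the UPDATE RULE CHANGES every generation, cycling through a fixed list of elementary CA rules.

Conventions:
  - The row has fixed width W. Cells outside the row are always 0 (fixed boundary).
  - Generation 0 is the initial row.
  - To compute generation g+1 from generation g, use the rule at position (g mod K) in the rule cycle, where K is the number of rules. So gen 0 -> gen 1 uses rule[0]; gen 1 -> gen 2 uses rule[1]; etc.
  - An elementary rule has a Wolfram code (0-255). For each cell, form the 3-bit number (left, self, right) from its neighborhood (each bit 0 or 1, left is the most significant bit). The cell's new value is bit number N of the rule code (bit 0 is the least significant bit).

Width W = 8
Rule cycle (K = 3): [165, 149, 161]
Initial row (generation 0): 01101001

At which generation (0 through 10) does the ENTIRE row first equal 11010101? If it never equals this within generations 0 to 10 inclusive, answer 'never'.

Answer: 8

Derivation:
Gen 0: 01101001
Gen 1 (rule 165): 00011001
Gen 2 (rule 149): 11000101
Gen 3 (rule 161): 00010010
Gen 4 (rule 165): 11010010
Gen 5 (rule 149): 00011011
Gen 6 (rule 161): 11000100
Gen 7 (rule 165): 00010101
Gen 8 (rule 149): 11010101
Gen 9 (rule 161): 00101010
Gen 10 (rule 165): 10111110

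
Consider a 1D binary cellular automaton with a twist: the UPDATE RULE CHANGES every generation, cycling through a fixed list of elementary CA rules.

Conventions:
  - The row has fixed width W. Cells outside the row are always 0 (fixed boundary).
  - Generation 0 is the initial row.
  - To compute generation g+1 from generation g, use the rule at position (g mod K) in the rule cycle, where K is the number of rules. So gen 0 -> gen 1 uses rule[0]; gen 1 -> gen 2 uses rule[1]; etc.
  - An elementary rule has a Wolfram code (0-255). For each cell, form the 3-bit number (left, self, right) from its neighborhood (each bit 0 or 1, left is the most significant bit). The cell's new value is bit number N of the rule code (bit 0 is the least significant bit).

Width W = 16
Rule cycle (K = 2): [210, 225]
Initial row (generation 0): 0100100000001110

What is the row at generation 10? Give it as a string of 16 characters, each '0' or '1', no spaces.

Answer: 1001001000100110

Derivation:
Gen 0: 0100100000001110
Gen 1 (rule 210): 1011010000010111
Gen 2 (rule 225): 0101100111001011
Gen 3 (rule 210): 1000111011110001
Gen 4 (rule 225): 0010011101110100
Gen 5 (rule 210): 0101101100110010
Gen 6 (rule 225): 0010110100010000
Gen 7 (rule 210): 0100010010101000
Gen 8 (rule 225): 0001000001010011
Gen 9 (rule 210): 0010100010001101
Gen 10 (rule 225): 1001001000100110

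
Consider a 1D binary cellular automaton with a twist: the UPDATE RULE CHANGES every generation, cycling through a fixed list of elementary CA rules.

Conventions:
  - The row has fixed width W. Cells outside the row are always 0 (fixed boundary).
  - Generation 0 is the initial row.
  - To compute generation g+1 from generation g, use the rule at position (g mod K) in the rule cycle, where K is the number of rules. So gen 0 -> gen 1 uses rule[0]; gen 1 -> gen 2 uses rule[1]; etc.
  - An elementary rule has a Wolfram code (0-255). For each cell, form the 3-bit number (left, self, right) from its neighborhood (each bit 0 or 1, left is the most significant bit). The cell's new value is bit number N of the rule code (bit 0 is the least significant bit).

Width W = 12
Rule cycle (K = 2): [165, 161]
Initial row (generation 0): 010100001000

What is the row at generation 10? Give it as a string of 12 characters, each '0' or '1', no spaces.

Gen 0: 010100001000
Gen 1 (rule 165): 011101101011
Gen 2 (rule 161): 001010010100
Gen 3 (rule 165): 101110011101
Gen 4 (rule 161): 010100001010
Gen 5 (rule 165): 011101101110
Gen 6 (rule 161): 001010010100
Gen 7 (rule 165): 101110011101
Gen 8 (rule 161): 010100001010
Gen 9 (rule 165): 011101101110
Gen 10 (rule 161): 001010010100

Answer: 001010010100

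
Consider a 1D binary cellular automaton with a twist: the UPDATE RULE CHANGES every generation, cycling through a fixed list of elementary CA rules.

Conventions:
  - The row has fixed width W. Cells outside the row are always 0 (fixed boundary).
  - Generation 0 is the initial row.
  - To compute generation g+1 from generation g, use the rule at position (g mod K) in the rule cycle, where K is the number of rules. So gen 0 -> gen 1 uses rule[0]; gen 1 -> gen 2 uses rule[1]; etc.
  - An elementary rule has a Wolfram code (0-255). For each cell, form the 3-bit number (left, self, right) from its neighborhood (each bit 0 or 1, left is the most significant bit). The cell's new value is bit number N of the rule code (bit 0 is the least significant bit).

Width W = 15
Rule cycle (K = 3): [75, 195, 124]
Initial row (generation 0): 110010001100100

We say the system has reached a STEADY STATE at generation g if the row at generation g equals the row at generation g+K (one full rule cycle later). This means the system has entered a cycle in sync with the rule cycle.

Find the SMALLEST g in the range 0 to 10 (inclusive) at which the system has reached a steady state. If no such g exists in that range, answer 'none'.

Gen 0: 110010001100100
Gen 1 (rule 75): 110100111101001
Gen 2 (rule 195): 010001011100010
Gen 3 (rule 124): 011001110110011
Gen 4 (rule 75): 111011010110111
Gen 5 (rule 195): 011001000010011
Gen 6 (rule 124): 011101100011011
Gen 7 (rule 75): 110101101111011
Gen 8 (rule 195): 010000100111001
Gen 9 (rule 124): 011000110101101
Gen 10 (rule 75): 111011110001100
Gen 11 (rule 195): 011001110110101
Gen 12 (rule 124): 011101011111111
Gen 13 (rule 75): 110100010000001

Answer: none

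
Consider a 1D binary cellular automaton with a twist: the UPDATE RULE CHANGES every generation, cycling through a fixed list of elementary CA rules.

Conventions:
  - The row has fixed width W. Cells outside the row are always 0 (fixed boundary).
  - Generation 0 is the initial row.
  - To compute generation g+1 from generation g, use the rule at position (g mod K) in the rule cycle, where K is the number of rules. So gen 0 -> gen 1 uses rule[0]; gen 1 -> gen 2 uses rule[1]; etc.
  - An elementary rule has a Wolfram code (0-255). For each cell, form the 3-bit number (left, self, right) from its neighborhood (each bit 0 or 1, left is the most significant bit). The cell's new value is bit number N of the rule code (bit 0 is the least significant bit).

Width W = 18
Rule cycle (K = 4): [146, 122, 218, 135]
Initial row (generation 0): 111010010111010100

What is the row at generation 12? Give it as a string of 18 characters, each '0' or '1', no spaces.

Gen 0: 111010010111010100
Gen 1 (rule 146): 010001100010000010
Gen 2 (rule 122): 101011110101000101
Gen 3 (rule 218): 000011110000101000
Gen 4 (rule 135): 111101100111101011
Gen 5 (rule 146): 011000011011000000
Gen 6 (rule 122): 111100111111100000
Gen 7 (rule 218): 111111111111110000
Gen 8 (rule 135): 011111111111100111
Gen 9 (rule 146): 101111111111011010
Gen 10 (rule 122): 011000000001111101
Gen 11 (rule 218): 111100000011111100
Gen 12 (rule 135): 011001111101111001

Answer: 011001111101111001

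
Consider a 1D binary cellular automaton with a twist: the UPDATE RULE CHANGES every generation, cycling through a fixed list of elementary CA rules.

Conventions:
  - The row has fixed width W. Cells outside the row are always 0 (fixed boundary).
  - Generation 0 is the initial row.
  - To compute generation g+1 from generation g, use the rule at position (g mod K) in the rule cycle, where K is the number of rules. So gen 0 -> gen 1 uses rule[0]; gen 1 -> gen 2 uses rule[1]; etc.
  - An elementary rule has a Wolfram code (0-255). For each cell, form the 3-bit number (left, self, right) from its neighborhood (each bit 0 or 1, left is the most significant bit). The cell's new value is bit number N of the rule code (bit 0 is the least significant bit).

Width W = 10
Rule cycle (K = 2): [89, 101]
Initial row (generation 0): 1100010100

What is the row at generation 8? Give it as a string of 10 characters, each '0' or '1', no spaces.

Gen 0: 1100010100
Gen 1 (rule 89): 1111000011
Gen 2 (rule 101): 0001011001
Gen 3 (rule 89): 1100011100
Gen 4 (rule 101): 0101000101
Gen 5 (rule 89): 0000110000
Gen 6 (rule 101): 1110010111
Gen 7 (rule 89): 1011000101
Gen 8 (rule 101): 1101010111

Answer: 1101010111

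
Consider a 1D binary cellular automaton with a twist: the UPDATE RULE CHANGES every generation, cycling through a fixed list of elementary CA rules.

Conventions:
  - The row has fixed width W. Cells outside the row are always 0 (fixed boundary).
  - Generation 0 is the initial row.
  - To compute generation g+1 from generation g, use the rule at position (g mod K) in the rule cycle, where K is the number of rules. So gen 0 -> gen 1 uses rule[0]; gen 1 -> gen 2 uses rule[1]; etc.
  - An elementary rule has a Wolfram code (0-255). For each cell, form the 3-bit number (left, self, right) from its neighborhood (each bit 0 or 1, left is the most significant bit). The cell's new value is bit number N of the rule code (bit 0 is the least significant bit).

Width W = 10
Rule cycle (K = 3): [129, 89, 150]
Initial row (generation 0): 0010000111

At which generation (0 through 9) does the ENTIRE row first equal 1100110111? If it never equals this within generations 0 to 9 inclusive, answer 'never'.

Gen 0: 0010000111
Gen 1 (rule 129): 1000110010
Gen 2 (rule 89): 0110111001
Gen 3 (rule 150): 1000010111
Gen 4 (rule 129): 0011000010
Gen 5 (rule 89): 1011111001
Gen 6 (rule 150): 1001110111
Gen 7 (rule 129): 0000100010
Gen 8 (rule 89): 1110011001
Gen 9 (rule 150): 0101100111

Answer: never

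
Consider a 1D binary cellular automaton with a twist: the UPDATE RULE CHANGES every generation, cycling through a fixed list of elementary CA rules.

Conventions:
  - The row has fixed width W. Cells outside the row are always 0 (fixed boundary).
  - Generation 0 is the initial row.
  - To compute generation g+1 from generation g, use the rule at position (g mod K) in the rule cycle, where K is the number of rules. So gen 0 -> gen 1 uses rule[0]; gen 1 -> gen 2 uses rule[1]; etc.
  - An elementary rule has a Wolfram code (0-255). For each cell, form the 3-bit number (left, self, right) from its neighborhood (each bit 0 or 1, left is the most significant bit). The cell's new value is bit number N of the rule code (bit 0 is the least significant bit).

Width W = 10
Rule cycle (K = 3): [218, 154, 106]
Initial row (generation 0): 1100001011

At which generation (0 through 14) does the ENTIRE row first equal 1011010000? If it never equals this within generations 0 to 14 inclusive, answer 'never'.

Answer: 12

Derivation:
Gen 0: 1100001011
Gen 1 (rule 218): 1110010011
Gen 2 (rule 154): 1101101110
Gen 3 (rule 106): 1111111010
Gen 4 (rule 218): 1111111001
Gen 5 (rule 154): 1111110110
Gen 6 (rule 106): 1000011110
Gen 7 (rule 218): 0100111111
Gen 8 (rule 154): 1011111110
Gen 9 (rule 106): 0110000010
Gen 10 (rule 218): 1111000101
Gen 11 (rule 154): 1110101000
Gen 12 (rule 106): 1011010000
Gen 13 (rule 218): 0011001000
Gen 14 (rule 154): 0110110100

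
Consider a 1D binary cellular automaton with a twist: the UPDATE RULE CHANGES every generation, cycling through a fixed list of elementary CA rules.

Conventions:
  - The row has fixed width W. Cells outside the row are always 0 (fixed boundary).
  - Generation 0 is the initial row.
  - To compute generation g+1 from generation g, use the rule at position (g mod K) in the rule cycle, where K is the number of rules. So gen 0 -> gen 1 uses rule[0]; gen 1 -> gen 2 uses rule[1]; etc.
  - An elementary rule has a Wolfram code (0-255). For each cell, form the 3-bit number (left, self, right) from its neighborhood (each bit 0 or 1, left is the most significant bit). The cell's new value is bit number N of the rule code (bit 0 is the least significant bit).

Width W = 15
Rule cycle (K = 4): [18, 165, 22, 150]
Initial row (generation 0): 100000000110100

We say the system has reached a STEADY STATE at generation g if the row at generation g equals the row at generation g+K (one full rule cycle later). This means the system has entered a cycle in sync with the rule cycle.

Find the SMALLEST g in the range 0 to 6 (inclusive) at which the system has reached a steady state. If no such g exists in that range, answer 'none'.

Answer: none

Derivation:
Gen 0: 100000000110100
Gen 1 (rule 18): 010000001000010
Gen 2 (rule 165): 010111101011010
Gen 3 (rule 22): 110000001000011
Gen 4 (rule 150): 001000011100100
Gen 5 (rule 18): 010100100011010
Gen 6 (rule 165): 011100101000110
Gen 7 (rule 22): 100011101101001
Gen 8 (rule 150): 110101000001111
Gen 9 (rule 18): 000000100010000
Gen 10 (rule 165): 111110101010111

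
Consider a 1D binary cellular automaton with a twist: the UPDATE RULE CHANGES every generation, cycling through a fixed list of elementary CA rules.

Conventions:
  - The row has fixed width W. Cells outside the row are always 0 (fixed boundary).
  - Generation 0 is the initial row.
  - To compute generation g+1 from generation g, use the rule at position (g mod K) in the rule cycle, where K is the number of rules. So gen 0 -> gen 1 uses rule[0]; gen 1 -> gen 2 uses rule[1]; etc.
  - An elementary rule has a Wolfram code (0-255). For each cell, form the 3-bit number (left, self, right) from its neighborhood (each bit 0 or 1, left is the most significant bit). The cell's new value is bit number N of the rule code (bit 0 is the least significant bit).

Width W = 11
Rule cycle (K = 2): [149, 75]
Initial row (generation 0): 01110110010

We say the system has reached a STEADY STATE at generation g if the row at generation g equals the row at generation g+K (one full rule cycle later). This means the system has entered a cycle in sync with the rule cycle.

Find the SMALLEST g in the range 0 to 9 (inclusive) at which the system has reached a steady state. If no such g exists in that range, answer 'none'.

Gen 0: 01110110010
Gen 1 (rule 149): 00100001011
Gen 2 (rule 75): 11001110011
Gen 3 (rule 149): 00100101000
Gen 4 (rule 75): 11001000011
Gen 5 (rule 149): 00101111000
Gen 6 (rule 75): 11001001011
Gen 7 (rule 149): 00101101000
Gen 8 (rule 75): 11001100011
Gen 9 (rule 149): 00100011000
Gen 10 (rule 75): 11001111011
Gen 11 (rule 149): 00100110000

Answer: none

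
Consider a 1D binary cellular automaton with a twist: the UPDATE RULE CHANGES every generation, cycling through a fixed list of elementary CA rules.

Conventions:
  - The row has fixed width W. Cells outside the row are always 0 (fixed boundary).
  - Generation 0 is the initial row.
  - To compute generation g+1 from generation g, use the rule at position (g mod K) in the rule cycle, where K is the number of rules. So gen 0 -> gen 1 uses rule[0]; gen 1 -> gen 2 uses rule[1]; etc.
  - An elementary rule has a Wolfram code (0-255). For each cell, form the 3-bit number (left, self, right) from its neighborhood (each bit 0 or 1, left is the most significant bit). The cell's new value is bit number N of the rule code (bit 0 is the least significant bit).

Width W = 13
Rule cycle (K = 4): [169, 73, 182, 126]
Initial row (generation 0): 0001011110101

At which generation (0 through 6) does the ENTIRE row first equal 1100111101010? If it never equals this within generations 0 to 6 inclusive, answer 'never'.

Answer: 1

Derivation:
Gen 0: 0001011110101
Gen 1 (rule 169): 1100111101010
Gen 2 (rule 73): 1100100100000
Gen 3 (rule 182): 0011111110000
Gen 4 (rule 126): 0110000011000
Gen 5 (rule 169): 0100111010011
Gen 6 (rule 73): 0000101000011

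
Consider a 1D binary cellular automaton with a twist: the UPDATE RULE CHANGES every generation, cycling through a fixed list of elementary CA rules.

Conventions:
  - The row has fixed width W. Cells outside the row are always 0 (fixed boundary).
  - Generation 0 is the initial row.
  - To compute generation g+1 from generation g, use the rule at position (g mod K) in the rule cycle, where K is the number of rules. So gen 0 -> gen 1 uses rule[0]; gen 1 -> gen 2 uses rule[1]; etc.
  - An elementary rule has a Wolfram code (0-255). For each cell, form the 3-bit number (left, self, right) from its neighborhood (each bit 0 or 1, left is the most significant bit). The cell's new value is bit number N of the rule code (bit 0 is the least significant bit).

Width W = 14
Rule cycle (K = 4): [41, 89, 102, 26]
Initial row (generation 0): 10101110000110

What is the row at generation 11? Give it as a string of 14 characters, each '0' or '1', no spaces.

Gen 0: 10101110000110
Gen 1 (rule 41): 01011000110100
Gen 2 (rule 89): 00011110110011
Gen 3 (rule 102): 00100011010101
Gen 4 (rule 26): 01010110000000
Gen 5 (rule 41): 00101100111111
Gen 6 (rule 89): 10001110100001
Gen 7 (rule 102): 10010011100011
Gen 8 (rule 26): 01101110010110
Gen 9 (rule 41): 01011000001100
Gen 10 (rule 89): 00011111101111
Gen 11 (rule 102): 00100000110001

Answer: 00100000110001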